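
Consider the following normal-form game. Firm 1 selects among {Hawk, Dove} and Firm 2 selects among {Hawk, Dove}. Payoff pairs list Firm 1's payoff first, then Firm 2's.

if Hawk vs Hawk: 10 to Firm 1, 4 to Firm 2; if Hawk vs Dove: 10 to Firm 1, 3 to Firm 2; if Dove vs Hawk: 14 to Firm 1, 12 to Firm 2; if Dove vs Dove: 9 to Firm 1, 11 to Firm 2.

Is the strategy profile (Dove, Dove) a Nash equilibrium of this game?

No

Holding Firm 2 at Dove: Firm 1 gets 9 from Dove but could get 10 by switching to Hawk. Firm 1 has a profitable deviation.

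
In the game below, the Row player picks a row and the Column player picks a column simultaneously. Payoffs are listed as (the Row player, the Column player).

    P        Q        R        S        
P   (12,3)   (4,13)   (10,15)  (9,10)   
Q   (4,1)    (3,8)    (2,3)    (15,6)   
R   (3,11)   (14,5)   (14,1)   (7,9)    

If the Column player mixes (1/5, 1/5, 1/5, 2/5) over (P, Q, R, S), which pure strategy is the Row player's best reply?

R

The Row player's best reply maximizes expected payoff against the mix.
P: (1/5)·12 + (1/5)·4 + (1/5)·10 + (2/5)·9 = 44/5
Q: (1/5)·4 + (1/5)·3 + (1/5)·2 + (2/5)·15 = 39/5
R: (1/5)·3 + (1/5)·14 + (1/5)·14 + (2/5)·7 = 9
Highest expected payoff is 9, from R.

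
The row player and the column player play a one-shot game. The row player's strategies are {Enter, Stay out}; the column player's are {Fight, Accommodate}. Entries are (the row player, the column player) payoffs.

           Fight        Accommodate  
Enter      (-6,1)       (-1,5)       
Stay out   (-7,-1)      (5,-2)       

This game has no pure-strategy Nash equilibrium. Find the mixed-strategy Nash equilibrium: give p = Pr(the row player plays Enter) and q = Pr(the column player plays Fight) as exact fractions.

p = 1/5, q = 6/7

In a mixed NE each player is indifferent between their pure strategies, so the opponent's mix sets the indifference.
The column player indifferent between Fight and Accommodate: p·1 + (1−p)·(-1) = p·5 + (1−p)·(-2) ⟹ (-1) + 2p = (-2) + 7p ⟹ p = 1/5.
The row player indifferent between Enter and Stay out: q·(-6) + (1−q)·(-1) = q·(-7) + (1−q)·5 ⟹ (-1) + (-5)q = 5 + (-12)q ⟹ q = 6/7.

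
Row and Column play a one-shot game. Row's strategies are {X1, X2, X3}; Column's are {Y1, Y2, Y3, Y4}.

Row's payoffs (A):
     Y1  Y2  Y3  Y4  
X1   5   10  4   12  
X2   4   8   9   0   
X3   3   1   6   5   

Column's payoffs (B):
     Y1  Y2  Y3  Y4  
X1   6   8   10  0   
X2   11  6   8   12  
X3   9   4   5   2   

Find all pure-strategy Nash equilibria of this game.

None

A profile is a Nash equilibrium when each player is best-responding to the other.
Row's best responses — vs Y1: X1 (payoff 5); vs Y2: X1 (payoff 10); vs Y3: X2 (payoff 9); vs Y4: X1 (payoff 12).
Column's best responses — vs X1: Y3 (payoff 10); vs X2: Y4 (payoff 12); vs X3: Y1 (payoff 9).
No cell has both players best-responding. For instance, Row's best reply to Y3 is X2, but against X2 Column prefers Y4 over Y3.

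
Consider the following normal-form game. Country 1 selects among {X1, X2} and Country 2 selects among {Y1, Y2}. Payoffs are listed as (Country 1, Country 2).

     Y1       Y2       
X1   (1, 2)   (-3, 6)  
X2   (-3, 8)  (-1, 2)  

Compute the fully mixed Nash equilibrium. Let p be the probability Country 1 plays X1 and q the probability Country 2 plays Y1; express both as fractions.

p = 3/5, q = 1/3

In a mixed NE each player is indifferent between their pure strategies, so the opponent's mix sets the indifference.
Country 2 indifferent between Y1 and Y2: p·2 + (1−p)·8 = p·6 + (1−p)·2 ⟹ 8 + (-6)p = 2 + 4p ⟹ p = 3/5.
Country 1 indifferent between X1 and X2: q·1 + (1−q)·(-3) = q·(-3) + (1−q)·(-1) ⟹ (-3) + 4q = (-1) + (-2)q ⟹ q = 1/3.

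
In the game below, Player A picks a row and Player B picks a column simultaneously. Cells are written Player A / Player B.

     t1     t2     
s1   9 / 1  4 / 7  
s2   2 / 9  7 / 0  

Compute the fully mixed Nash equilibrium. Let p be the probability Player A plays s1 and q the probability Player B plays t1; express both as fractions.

p = 3/5, q = 3/10

In a mixed NE each player is indifferent between their pure strategies, so the opponent's mix sets the indifference.
Player B indifferent between t1 and t2: p·1 + (1−p)·9 = p·7 + (1−p)·0 ⟹ 9 + (-8)p = 0 + 7p ⟹ p = 3/5.
Player A indifferent between s1 and s2: q·9 + (1−q)·4 = q·2 + (1−q)·7 ⟹ 4 + 5q = 7 + (-5)q ⟹ q = 3/10.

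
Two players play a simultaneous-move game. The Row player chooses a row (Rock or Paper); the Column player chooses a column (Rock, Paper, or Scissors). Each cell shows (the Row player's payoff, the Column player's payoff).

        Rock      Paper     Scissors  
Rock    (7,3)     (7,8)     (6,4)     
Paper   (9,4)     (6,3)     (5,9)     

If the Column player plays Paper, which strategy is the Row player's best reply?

With the Column player fixed at Paper, the Row player's payoffs are: Rock → 7, Paper → 6.
The maximum is 7, achieved by Rock.

Rock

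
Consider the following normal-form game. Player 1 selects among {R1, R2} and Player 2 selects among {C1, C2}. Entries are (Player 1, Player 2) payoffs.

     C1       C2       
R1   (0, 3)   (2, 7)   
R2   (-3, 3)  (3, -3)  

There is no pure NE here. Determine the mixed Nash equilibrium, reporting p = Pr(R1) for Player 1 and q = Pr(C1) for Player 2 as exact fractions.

p = 3/5, q = 1/4

In a mixed NE each player is indifferent between their pure strategies, so the opponent's mix sets the indifference.
Player 2 indifferent between C1 and C2: p·3 + (1−p)·3 = p·7 + (1−p)·(-3) ⟹ 3 + 0p = (-3) + 10p ⟹ p = 3/5.
Player 1 indifferent between R1 and R2: q·0 + (1−q)·2 = q·(-3) + (1−q)·3 ⟹ 2 + (-2)q = 3 + (-6)q ⟹ q = 1/4.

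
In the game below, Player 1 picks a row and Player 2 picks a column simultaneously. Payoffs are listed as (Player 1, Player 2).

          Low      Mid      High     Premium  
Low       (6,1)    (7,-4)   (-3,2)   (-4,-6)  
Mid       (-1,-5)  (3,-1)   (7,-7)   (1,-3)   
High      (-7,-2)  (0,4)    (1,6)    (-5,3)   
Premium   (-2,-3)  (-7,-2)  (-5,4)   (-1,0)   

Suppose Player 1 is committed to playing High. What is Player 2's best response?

High

With Player 1 fixed at High, Player 2's payoffs are: Low → -2, Mid → 4, High → 6, Premium → 3.
The maximum is 6, achieved by High.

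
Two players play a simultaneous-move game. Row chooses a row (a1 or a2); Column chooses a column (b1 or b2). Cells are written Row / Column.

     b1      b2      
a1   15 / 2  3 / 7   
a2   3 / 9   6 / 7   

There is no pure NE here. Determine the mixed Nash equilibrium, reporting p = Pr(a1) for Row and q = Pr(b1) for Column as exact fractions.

In a mixed NE each player is indifferent between their pure strategies, so the opponent's mix sets the indifference.
Column indifferent between b1 and b2: p·2 + (1−p)·9 = p·7 + (1−p)·7 ⟹ 9 + (-7)p = 7 + 0p ⟹ p = 2/7.
Row indifferent between a1 and a2: q·15 + (1−q)·3 = q·3 + (1−q)·6 ⟹ 3 + 12q = 6 + (-3)q ⟹ q = 1/5.

p = 2/7, q = 1/5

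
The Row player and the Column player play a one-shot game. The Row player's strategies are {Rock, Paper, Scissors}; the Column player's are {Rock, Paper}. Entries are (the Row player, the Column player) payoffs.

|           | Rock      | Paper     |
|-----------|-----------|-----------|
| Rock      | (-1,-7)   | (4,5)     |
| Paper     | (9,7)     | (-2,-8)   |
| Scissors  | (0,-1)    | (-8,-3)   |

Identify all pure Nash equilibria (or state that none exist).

(Rock, Paper) and (Paper, Rock)

A profile is a Nash equilibrium when each player is best-responding to the other.
The Row player's best responses — vs Rock: Paper (payoff 9); vs Paper: Rock (payoff 4).
The Column player's best responses — vs Rock: Paper (payoff 5); vs Paper: Rock (payoff 7); vs Scissors: Rock (payoff -1).
Mutual best responses occur at (Rock, Paper) and (Paper, Rock); at each, neither player gains by switching.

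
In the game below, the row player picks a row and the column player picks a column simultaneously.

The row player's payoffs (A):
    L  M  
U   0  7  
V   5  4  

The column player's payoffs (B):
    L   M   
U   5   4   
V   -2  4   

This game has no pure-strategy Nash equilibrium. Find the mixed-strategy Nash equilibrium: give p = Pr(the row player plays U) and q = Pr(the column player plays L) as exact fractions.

p = 6/7, q = 3/8

In a mixed NE each player is indifferent between their pure strategies, so the opponent's mix sets the indifference.
The column player indifferent between L and M: p·5 + (1−p)·(-2) = p·4 + (1−p)·4 ⟹ (-2) + 7p = 4 + 0p ⟹ p = 6/7.
The row player indifferent between U and V: q·0 + (1−q)·7 = q·5 + (1−q)·4 ⟹ 7 + (-7)q = 4 + 1q ⟹ q = 3/8.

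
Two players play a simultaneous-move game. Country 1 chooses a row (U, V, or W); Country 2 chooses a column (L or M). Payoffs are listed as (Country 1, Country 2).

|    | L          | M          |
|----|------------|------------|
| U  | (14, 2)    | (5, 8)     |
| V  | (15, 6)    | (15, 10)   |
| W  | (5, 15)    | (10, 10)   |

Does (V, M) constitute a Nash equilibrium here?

Yes

Holding Country 2 at M: Country 1 gets 15 from V, versus 5 from U, 10 from W. No profitable deviation for Country 1.
Holding Country 1 at V: Country 2 gets 10 from M, versus 6 from L. No profitable deviation for Country 2 either.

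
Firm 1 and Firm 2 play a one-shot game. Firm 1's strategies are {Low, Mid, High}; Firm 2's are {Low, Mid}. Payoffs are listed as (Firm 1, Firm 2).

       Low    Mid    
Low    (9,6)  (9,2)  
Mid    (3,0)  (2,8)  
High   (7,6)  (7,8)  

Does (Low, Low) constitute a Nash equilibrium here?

Holding Firm 2 at Low: Firm 1 gets 9 from Low, versus 3 from Mid, 7 from High. No profitable deviation for Firm 1.
Holding Firm 1 at Low: Firm 2 gets 6 from Low, versus 2 from Mid. No profitable deviation for Firm 2 either.

Yes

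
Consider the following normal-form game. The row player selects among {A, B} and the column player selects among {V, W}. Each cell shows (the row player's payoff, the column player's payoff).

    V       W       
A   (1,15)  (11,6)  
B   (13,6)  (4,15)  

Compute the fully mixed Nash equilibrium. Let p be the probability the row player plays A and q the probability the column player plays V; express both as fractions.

Each player's mixing probability is pinned down by making the *other* player indifferent.
The column player indifferent between V and W: p·15 + (1−p)·6 = p·6 + (1−p)·15 ⟹ 6 + 9p = 15 + (-9)p ⟹ p = 1/2.
The row player indifferent between A and B: q·1 + (1−q)·11 = q·13 + (1−q)·4 ⟹ 11 + (-10)q = 4 + 9q ⟹ q = 7/19.

p = 1/2, q = 7/19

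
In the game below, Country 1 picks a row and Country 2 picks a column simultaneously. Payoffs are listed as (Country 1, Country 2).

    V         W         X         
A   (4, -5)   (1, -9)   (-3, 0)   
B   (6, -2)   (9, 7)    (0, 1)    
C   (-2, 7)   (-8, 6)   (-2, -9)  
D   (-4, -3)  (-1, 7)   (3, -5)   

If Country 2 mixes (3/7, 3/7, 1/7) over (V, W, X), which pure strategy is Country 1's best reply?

B

Country 1's best reply maximizes expected payoff against the mix.
A: (3/7)·4 + (3/7)·1 + (1/7)·(-3) = 12/7
B: (3/7)·6 + (3/7)·9 + (1/7)·0 = 45/7
C: (3/7)·(-2) + (3/7)·(-8) + (1/7)·(-2) = -32/7
D: (3/7)·(-4) + (3/7)·(-1) + (1/7)·3 = -12/7
Highest expected payoff is 45/7, from B.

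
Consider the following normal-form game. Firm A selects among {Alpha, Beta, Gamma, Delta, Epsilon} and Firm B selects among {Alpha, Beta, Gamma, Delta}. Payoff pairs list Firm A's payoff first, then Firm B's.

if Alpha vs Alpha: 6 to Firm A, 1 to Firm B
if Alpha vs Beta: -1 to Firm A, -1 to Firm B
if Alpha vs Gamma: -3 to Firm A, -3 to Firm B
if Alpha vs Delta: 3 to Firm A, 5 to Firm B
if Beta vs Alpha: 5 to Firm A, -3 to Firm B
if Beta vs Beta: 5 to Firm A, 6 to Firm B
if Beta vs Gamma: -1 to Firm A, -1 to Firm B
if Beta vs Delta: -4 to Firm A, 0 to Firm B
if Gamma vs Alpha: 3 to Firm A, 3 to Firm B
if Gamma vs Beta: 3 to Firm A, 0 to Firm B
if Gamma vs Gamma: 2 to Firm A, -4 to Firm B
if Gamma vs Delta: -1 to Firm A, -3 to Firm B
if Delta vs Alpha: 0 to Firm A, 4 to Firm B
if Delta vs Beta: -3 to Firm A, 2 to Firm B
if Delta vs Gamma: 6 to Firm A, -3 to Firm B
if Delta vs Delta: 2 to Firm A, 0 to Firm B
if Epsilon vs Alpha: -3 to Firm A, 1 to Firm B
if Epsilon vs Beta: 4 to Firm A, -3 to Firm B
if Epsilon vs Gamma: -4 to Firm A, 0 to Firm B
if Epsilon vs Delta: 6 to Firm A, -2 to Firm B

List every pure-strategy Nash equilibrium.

Check mutual best responses: a cell is a NE iff neither player can gain by unilaterally deviating.
Firm A's best responses — vs Alpha: Alpha (payoff 6); vs Beta: Beta (payoff 5); vs Gamma: Delta (payoff 6); vs Delta: Epsilon (payoff 6).
Firm B's best responses — vs Alpha: Delta (payoff 5); vs Beta: Beta (payoff 6); vs Gamma: Alpha (payoff 3); vs Delta: Alpha (payoff 4); vs Epsilon: Alpha (payoff 1).
The only mutual best response is (Beta, Beta); neither player gains by switching there.

(Beta, Beta)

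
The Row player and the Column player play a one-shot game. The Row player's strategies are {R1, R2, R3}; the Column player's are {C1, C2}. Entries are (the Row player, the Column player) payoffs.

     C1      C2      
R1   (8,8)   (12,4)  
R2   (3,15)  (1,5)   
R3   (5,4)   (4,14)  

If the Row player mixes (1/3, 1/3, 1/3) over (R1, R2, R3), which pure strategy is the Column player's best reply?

C1

Compute the Column player's expected payoff from each pure strategy against the given mix.
C1: (1/3)·8 + (1/3)·15 + (1/3)·4 = 9
C2: (1/3)·4 + (1/3)·5 + (1/3)·14 = 23/3
Highest expected payoff is 9, from C1.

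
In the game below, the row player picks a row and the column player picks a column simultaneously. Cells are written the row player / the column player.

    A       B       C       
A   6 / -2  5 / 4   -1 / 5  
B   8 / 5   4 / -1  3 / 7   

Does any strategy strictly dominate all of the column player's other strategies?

Check whether one of the column player's strategies beats all alternatives regardless of what the opponent does.
C strictly dominates: vs A: 5 > each of {-2, 4}; vs B: 7 > each of {5, -1}.

C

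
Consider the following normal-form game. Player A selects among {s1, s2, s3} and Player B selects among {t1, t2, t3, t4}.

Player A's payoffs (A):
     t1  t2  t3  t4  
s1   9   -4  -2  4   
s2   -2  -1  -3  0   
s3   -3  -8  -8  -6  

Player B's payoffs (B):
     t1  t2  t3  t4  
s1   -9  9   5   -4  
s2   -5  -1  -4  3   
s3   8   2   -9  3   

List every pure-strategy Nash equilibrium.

Find each player's best response to every opponent strategy; NE are the intersections.
Player A's best responses — vs t1: s1 (payoff 9); vs t2: s2 (payoff -1); vs t3: s1 (payoff -2); vs t4: s1 (payoff 4).
Player B's best responses — vs s1: t2 (payoff 9); vs s2: t4 (payoff 3); vs s3: t1 (payoff 8).
No cell has both players best-responding. For instance, Player A's best reply to t3 is s1, but against s1 Player B prefers t2 over t3.

None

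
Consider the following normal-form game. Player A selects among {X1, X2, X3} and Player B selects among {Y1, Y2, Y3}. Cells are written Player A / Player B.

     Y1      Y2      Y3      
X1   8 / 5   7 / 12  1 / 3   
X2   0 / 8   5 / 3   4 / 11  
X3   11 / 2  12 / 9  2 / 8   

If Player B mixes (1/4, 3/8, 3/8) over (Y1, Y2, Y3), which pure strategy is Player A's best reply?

X3

Player A's best reply maximizes expected payoff against the mix.
X1: (1/4)·8 + (3/8)·7 + (3/8)·1 = 5
X2: (1/4)·0 + (3/8)·5 + (3/8)·4 = 27/8
X3: (1/4)·11 + (3/8)·12 + (3/8)·2 = 8
Highest expected payoff is 8, from X3.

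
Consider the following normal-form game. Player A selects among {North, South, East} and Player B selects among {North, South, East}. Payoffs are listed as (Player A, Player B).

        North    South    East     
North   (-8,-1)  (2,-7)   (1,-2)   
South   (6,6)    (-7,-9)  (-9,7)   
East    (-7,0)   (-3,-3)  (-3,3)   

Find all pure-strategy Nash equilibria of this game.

There is no pure-strategy Nash equilibrium

Check mutual best responses: a cell is a NE iff neither player can gain by unilaterally deviating.
Player A's best responses — vs North: South (payoff 6); vs South: North (payoff 2); vs East: North (payoff 1).
Player B's best responses — vs North: North (payoff -1); vs South: East (payoff 7); vs East: East (payoff 3).
No cell has both players best-responding. For instance, Player A's best reply to North is South, but against South Player B prefers East over North.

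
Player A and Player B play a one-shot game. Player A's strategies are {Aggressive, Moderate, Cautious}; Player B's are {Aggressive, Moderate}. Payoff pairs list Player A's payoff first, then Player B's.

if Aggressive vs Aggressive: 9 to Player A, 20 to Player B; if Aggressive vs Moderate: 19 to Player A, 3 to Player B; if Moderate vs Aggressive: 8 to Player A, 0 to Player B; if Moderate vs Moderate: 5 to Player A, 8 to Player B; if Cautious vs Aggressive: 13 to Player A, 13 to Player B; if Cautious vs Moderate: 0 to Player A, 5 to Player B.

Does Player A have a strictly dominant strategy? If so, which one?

A strategy is strictly dominant if it gives Player A a strictly higher payoff than every other strategy, against every choice by the opponent.
Aggressive is not dominant: against Aggressive, Cautious gives 13 > 9.
Moderate is not dominant: against Aggressive, Aggressive gives 9 > 8.
Cautious is not dominant: against Moderate, Aggressive gives 19 > 0.
No single strategy is best against every opponent action.

No strictly dominant strategy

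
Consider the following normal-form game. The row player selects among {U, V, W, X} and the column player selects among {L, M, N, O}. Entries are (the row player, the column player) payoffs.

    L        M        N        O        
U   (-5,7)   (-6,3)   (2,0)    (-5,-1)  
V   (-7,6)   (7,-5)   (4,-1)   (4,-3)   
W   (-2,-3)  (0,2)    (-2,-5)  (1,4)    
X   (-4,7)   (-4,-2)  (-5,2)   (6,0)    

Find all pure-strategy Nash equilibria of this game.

Check mutual best responses: a cell is a NE iff neither player can gain by unilaterally deviating.
The row player's best responses — vs L: W (payoff -2); vs M: V (payoff 7); vs N: V (payoff 4); vs O: X (payoff 6).
The column player's best responses — vs U: L (payoff 7); vs V: L (payoff 6); vs W: O (payoff 4); vs X: L (payoff 7).
No cell has both players best-responding. For instance, the row player's best reply to O is X, but against X the column player prefers L over O.

No pure-strategy Nash equilibrium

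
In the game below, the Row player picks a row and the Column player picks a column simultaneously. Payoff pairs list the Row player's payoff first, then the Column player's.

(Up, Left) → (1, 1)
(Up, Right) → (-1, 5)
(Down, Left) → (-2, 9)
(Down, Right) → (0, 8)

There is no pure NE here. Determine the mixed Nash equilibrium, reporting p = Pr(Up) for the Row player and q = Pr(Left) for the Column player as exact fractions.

p = 1/5, q = 1/4

In a mixed NE each player is indifferent between their pure strategies, so the opponent's mix sets the indifference.
The Column player indifferent between Left and Right: p·1 + (1−p)·9 = p·5 + (1−p)·8 ⟹ 9 + (-8)p = 8 + (-3)p ⟹ p = 1/5.
The Row player indifferent between Up and Down: q·1 + (1−q)·(-1) = q·(-2) + (1−q)·0 ⟹ (-1) + 2q = 0 + (-2)q ⟹ q = 1/4.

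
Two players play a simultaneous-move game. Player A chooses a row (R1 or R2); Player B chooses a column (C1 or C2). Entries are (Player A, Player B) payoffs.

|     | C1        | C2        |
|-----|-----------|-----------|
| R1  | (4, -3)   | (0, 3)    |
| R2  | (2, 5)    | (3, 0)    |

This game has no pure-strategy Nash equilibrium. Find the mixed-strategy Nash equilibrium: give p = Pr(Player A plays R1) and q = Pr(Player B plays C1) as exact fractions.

p = 5/11, q = 3/5

Each player's mixing probability is pinned down by making the *other* player indifferent.
Player B indifferent between C1 and C2: p·(-3) + (1−p)·5 = p·3 + (1−p)·0 ⟹ 5 + (-8)p = 0 + 3p ⟹ p = 5/11.
Player A indifferent between R1 and R2: q·4 + (1−q)·0 = q·2 + (1−q)·3 ⟹ 0 + 4q = 3 + (-1)q ⟹ q = 3/5.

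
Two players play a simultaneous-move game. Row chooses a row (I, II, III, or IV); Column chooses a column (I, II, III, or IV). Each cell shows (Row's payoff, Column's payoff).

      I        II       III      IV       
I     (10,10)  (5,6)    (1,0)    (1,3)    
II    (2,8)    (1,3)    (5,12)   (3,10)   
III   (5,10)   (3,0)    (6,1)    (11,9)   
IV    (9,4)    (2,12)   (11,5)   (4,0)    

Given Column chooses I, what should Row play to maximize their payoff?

With Column fixed at I, Row's payoffs are: I → 10, II → 2, III → 5, IV → 9.
The maximum is 10, achieved by I.

I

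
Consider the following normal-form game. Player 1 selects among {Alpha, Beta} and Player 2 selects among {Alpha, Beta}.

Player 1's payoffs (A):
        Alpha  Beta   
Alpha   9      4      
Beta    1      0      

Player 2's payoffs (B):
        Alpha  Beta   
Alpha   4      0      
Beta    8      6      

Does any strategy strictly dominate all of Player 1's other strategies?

Alpha

A strategy is strictly dominant if it gives Player 1 a strictly higher payoff than every other strategy, against every choice by the opponent.
Alpha strictly dominates: vs Alpha: 9 > 1; vs Beta: 4 > 0.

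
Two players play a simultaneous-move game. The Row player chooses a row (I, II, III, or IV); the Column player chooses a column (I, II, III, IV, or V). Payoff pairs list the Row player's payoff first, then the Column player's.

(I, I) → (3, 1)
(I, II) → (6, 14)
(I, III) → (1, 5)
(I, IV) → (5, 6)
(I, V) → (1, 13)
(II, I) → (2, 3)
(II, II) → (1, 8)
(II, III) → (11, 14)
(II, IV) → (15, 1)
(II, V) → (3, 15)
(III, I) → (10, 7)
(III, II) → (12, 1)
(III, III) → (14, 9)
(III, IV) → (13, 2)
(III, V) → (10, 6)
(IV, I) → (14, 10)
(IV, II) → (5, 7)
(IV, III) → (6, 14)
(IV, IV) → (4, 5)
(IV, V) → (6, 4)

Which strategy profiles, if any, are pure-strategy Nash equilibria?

(III, III)

Check mutual best responses: a cell is a NE iff neither player can gain by unilaterally deviating.
The Row player's best responses — vs I: IV (payoff 14); vs II: III (payoff 12); vs III: III (payoff 14); vs IV: II (payoff 15); vs V: III (payoff 10).
The Column player's best responses — vs I: II (payoff 14); vs II: V (payoff 15); vs III: III (payoff 9); vs IV: III (payoff 14).
The only mutual best response is (III, III); neither player gains by switching there.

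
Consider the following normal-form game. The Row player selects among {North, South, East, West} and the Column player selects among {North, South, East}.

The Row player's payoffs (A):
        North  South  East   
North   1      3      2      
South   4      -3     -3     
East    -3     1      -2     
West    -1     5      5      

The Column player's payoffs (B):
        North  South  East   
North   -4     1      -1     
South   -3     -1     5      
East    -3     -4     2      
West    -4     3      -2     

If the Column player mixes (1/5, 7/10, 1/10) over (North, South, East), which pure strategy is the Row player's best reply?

The Row player's best reply maximizes expected payoff against the mix.
North: (1/5)·1 + (7/10)·3 + (1/10)·2 = 5/2
South: (1/5)·4 + (7/10)·(-3) + (1/10)·(-3) = -8/5
East: (1/5)·(-3) + (7/10)·1 + (1/10)·(-2) = -1/10
West: (1/5)·(-1) + (7/10)·5 + (1/10)·5 = 19/5
Highest expected payoff is 19/5, from West.

West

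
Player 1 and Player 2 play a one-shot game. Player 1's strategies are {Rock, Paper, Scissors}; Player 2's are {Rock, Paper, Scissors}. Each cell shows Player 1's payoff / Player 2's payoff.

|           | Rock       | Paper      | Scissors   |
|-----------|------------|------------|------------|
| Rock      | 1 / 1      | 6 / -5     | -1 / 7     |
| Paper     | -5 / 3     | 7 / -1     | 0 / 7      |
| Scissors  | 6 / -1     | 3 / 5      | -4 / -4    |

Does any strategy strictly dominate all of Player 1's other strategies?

A strategy is strictly dominant if it gives Player 1 a strictly higher payoff than every other strategy, against every choice by the opponent.
Rock is not dominant: against Rock, Scissors gives 6 > 1.
Paper is not dominant: against Rock, Rock gives 1 > -5.
Scissors is not dominant: against Paper, Rock gives 6 > 3.
No single strategy is best against every opponent action.

No strictly dominant strategy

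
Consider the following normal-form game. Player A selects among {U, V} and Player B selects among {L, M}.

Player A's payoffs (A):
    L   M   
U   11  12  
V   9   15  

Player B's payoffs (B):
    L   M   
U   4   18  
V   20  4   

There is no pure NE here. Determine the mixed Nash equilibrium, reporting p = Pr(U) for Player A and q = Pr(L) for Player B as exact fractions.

p = 8/15, q = 3/5

In a mixed NE each player is indifferent between their pure strategies, so the opponent's mix sets the indifference.
Player B indifferent between L and M: p·4 + (1−p)·20 = p·18 + (1−p)·4 ⟹ 20 + (-16)p = 4 + 14p ⟹ p = 8/15.
Player A indifferent between U and V: q·11 + (1−q)·12 = q·9 + (1−q)·15 ⟹ 12 + (-1)q = 15 + (-6)q ⟹ q = 3/5.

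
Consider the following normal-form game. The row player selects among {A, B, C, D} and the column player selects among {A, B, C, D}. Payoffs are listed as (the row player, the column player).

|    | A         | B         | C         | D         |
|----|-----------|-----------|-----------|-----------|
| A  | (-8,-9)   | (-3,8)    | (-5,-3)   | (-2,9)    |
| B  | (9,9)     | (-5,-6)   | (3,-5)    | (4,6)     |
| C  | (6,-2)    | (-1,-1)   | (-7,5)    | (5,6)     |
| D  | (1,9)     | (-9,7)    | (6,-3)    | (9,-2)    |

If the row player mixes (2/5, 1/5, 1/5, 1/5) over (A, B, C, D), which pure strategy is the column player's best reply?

D

Compute the column player's expected payoff from each pure strategy against the given mix.
A: (2/5)·(-9) + (1/5)·9 + (1/5)·(-2) + (1/5)·9 = -2/5
B: (2/5)·8 + (1/5)·(-6) + (1/5)·(-1) + (1/5)·7 = 16/5
C: (2/5)·(-3) + (1/5)·(-5) + (1/5)·5 + (1/5)·(-3) = -9/5
D: (2/5)·9 + (1/5)·6 + (1/5)·6 + (1/5)·(-2) = 28/5
Highest expected payoff is 28/5, from D.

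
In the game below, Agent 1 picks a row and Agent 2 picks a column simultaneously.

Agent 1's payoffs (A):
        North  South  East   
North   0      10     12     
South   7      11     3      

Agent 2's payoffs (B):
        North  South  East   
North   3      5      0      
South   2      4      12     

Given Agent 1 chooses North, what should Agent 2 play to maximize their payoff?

South

With Agent 1 fixed at North, Agent 2's payoffs are: North → 3, South → 5, East → 0.
The maximum is 5, achieved by South.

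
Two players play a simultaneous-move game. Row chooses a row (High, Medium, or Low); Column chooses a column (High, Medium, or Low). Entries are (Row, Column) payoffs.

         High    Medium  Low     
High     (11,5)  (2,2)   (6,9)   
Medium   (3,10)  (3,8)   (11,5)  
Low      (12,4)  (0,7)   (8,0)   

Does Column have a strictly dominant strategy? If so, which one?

Check whether one of Column's strategies beats all alternatives regardless of what the opponent does.
High is not dominant: against High, Low gives 9 > 5.
Medium is not dominant: against High, High gives 5 > 2.
Low is not dominant: against Medium, High gives 10 > 5.
No single strategy is best against every opponent action.

No strictly dominant strategy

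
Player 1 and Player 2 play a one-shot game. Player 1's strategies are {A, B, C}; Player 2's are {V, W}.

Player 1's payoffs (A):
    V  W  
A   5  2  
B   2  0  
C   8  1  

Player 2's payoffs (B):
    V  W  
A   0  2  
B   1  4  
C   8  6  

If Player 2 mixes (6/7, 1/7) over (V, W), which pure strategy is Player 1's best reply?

C

Player 1's best reply maximizes expected payoff against the mix.
A: (6/7)·5 + (1/7)·2 = 32/7
B: (6/7)·2 + (1/7)·0 = 12/7
C: (6/7)·8 + (1/7)·1 = 7
Highest expected payoff is 7, from C.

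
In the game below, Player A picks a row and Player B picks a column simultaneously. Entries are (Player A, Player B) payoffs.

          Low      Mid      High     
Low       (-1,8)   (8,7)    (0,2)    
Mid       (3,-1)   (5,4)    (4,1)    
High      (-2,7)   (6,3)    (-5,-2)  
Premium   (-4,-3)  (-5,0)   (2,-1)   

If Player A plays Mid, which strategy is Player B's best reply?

Mid

With Player A fixed at Mid, Player B's payoffs are: Low → -1, Mid → 4, High → 1.
The maximum is 4, achieved by Mid.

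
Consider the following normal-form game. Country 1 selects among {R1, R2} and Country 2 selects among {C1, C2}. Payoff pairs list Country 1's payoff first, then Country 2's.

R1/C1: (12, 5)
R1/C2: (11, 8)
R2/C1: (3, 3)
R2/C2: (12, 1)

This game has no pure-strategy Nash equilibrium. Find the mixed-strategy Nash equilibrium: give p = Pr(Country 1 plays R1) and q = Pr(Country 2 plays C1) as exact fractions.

p = 2/5, q = 1/10

Each player's mixing probability is pinned down by making the *other* player indifferent.
Country 2 indifferent between C1 and C2: p·5 + (1−p)·3 = p·8 + (1−p)·1 ⟹ 3 + 2p = 1 + 7p ⟹ p = 2/5.
Country 1 indifferent between R1 and R2: q·12 + (1−q)·11 = q·3 + (1−q)·12 ⟹ 11 + 1q = 12 + (-9)q ⟹ q = 1/10.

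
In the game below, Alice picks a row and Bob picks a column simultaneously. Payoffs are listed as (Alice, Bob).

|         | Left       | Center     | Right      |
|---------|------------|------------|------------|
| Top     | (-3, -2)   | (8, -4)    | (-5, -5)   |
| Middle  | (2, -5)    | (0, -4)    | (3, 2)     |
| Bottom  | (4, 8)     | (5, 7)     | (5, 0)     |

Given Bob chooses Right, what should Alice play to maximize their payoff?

With Bob fixed at Right, Alice's payoffs are: Top → -5, Middle → 3, Bottom → 5.
The maximum is 5, achieved by Bottom.

Bottom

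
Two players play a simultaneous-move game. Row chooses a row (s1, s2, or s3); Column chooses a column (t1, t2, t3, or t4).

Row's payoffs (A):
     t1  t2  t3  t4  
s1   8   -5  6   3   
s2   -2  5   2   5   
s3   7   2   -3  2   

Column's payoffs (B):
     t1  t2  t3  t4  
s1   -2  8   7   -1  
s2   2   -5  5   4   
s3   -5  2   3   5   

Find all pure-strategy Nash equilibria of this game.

A profile is a Nash equilibrium when each player is best-responding to the other.
Row's best responses — vs t1: s1 (payoff 8); vs t2: s2 (payoff 5); vs t3: s1 (payoff 6); vs t4: s2 (payoff 5).
Column's best responses — vs s1: t2 (payoff 8); vs s2: t3 (payoff 5); vs s3: t4 (payoff 5).
No cell has both players best-responding. For instance, Row's best reply to t1 is s1, but against s1 Column prefers t2 over t1.

None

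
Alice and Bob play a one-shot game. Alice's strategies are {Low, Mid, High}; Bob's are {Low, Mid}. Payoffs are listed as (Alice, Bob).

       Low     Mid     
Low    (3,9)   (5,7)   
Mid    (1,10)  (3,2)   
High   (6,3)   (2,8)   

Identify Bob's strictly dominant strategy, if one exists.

No strictly dominant strategy

Check whether one of Bob's strategies beats all alternatives regardless of what the opponent does.
Low is not dominant: against High, Mid gives 8 > 3.
Mid is not dominant: against Low, Low gives 9 > 7.
No single strategy is best against every opponent action.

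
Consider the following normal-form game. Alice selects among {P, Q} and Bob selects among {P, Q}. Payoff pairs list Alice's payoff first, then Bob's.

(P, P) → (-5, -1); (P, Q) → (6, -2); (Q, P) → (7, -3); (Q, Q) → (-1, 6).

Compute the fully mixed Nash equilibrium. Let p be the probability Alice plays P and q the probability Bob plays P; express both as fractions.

In a mixed NE each player is indifferent between their pure strategies, so the opponent's mix sets the indifference.
Bob indifferent between P and Q: p·(-1) + (1−p)·(-3) = p·(-2) + (1−p)·6 ⟹ (-3) + 2p = 6 + (-8)p ⟹ p = 9/10.
Alice indifferent between P and Q: q·(-5) + (1−q)·6 = q·7 + (1−q)·(-1) ⟹ 6 + (-11)q = (-1) + 8q ⟹ q = 7/19.

p = 9/10, q = 7/19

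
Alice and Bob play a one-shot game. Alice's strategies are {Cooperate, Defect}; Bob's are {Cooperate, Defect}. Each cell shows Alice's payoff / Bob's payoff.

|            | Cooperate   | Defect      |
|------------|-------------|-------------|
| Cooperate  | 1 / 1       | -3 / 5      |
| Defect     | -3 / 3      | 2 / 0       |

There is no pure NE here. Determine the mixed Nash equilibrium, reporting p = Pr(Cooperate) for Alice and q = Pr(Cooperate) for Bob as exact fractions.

p = 3/7, q = 5/9

In a mixed NE each player is indifferent between their pure strategies, so the opponent's mix sets the indifference.
Bob indifferent between Cooperate and Defect: p·1 + (1−p)·3 = p·5 + (1−p)·0 ⟹ 3 + (-2)p = 0 + 5p ⟹ p = 3/7.
Alice indifferent between Cooperate and Defect: q·1 + (1−q)·(-3) = q·(-3) + (1−q)·2 ⟹ (-3) + 4q = 2 + (-5)q ⟹ q = 5/9.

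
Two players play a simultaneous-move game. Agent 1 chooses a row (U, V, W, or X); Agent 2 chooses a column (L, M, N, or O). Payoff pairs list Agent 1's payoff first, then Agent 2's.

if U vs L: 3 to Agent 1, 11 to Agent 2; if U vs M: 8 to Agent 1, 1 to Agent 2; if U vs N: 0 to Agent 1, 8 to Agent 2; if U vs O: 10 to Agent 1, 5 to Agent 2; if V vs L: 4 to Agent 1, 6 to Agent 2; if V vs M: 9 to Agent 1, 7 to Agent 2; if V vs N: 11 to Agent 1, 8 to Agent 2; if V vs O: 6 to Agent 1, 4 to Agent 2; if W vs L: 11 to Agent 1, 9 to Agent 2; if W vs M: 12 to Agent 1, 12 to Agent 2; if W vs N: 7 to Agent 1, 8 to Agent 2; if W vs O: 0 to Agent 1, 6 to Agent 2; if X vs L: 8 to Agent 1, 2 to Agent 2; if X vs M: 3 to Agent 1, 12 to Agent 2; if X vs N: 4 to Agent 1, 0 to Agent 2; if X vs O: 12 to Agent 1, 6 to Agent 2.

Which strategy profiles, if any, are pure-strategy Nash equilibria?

A profile is a Nash equilibrium when each player is best-responding to the other.
Agent 1's best responses — vs L: W (payoff 11); vs M: W (payoff 12); vs N: V (payoff 11); vs O: X (payoff 12).
Agent 2's best responses — vs U: L (payoff 11); vs V: N (payoff 8); vs W: M (payoff 12); vs X: M (payoff 12).
Mutual best responses occur at (V, N) and (W, M); at each, neither player gains by switching.

(V, N) and (W, M)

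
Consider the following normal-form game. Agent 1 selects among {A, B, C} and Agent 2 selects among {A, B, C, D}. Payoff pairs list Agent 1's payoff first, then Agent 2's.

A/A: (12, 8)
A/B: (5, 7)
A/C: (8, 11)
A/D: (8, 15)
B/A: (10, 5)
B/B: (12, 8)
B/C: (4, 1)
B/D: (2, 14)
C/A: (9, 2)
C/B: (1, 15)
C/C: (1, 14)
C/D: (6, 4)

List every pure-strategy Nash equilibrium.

(A, D)

Check mutual best responses: a cell is a NE iff neither player can gain by unilaterally deviating.
Agent 1's best responses — vs A: A (payoff 12); vs B: B (payoff 12); vs C: A (payoff 8); vs D: A (payoff 8).
Agent 2's best responses — vs A: D (payoff 15); vs B: D (payoff 14); vs C: B (payoff 15).
The only mutual best response is (A, D); neither player gains by switching there.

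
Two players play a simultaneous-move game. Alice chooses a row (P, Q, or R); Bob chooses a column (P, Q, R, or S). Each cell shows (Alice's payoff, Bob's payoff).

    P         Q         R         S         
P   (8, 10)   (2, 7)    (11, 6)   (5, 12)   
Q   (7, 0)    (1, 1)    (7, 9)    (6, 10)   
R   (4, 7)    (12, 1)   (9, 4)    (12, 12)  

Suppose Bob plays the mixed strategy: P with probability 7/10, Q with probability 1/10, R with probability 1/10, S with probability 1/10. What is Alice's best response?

Compute Alice's expected payoff from each pure strategy against the given mix.
P: (7/10)·8 + (1/10)·2 + (1/10)·11 + (1/10)·5 = 37/5
Q: (7/10)·7 + (1/10)·1 + (1/10)·7 + (1/10)·6 = 63/10
R: (7/10)·4 + (1/10)·12 + (1/10)·9 + (1/10)·12 = 61/10
Highest expected payoff is 37/5, from P.

P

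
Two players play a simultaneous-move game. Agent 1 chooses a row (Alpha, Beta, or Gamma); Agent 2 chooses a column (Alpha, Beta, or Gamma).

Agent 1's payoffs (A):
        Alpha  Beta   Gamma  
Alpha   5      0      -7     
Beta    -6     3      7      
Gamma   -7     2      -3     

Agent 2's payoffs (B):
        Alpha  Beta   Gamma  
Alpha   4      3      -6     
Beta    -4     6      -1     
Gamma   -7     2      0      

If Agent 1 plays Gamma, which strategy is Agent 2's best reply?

With Agent 1 fixed at Gamma, Agent 2's payoffs are: Alpha → -7, Beta → 2, Gamma → 0.
The maximum is 2, achieved by Beta.

Beta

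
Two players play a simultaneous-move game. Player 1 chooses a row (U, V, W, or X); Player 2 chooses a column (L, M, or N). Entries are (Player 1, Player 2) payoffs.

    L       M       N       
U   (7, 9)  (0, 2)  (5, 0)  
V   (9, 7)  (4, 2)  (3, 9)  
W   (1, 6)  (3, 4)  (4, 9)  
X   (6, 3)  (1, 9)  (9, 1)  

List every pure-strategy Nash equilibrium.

There is no pure-strategy Nash equilibrium

Check mutual best responses: a cell is a NE iff neither player can gain by unilaterally deviating.
Player 1's best responses — vs L: V (payoff 9); vs M: V (payoff 4); vs N: X (payoff 9).
Player 2's best responses — vs U: L (payoff 9); vs V: N (payoff 9); vs W: N (payoff 9); vs X: M (payoff 9).
No cell has both players best-responding. For instance, Player 1's best reply to N is X, but against X Player 2 prefers M over N.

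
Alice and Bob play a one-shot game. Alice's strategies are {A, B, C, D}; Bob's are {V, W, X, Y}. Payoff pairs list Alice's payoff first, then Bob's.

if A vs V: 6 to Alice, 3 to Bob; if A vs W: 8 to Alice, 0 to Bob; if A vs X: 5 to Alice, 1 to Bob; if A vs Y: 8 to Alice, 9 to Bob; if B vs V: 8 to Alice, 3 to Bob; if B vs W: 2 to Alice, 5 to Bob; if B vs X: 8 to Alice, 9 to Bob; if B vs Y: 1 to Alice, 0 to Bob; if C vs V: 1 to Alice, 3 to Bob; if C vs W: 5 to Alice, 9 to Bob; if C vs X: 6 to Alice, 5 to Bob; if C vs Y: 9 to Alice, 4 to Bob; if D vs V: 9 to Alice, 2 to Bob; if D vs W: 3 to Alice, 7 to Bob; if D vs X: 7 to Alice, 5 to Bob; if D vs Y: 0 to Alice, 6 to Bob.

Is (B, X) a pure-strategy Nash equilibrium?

Holding Bob at X: Alice gets 8 from B, versus 5 from A, 6 from C, 7 from D. No profitable deviation for Alice.
Holding Alice at B: Bob gets 9 from X, versus 3 from V, 5 from W, 0 from Y. No profitable deviation for Bob either.

Yes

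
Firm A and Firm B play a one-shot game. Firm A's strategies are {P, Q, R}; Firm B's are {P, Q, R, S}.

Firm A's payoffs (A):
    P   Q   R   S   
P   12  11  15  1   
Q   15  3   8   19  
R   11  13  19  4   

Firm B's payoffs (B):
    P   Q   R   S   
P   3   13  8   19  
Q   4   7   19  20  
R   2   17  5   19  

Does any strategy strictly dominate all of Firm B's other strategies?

S

Check whether one of Firm B's strategies beats all alternatives regardless of what the opponent does.
S strictly dominates: vs P: 19 > each of {3, 13, 8}; vs Q: 20 > each of {4, 7, 19}; vs R: 19 > each of {2, 17, 5}.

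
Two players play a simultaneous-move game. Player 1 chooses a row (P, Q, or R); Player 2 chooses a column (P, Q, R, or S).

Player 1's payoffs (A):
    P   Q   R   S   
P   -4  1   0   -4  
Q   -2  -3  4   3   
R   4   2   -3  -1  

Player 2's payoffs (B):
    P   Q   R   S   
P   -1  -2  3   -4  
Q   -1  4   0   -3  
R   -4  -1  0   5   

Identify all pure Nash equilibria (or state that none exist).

Check mutual best responses: a cell is a NE iff neither player can gain by unilaterally deviating.
Player 1's best responses — vs P: R (payoff 4); vs Q: R (payoff 2); vs R: Q (payoff 4); vs S: Q (payoff 3).
Player 2's best responses — vs P: R (payoff 3); vs Q: Q (payoff 4); vs R: S (payoff 5).
No cell has both players best-responding. For instance, Player 1's best reply to R is Q, but against Q Player 2 prefers Q over R.

None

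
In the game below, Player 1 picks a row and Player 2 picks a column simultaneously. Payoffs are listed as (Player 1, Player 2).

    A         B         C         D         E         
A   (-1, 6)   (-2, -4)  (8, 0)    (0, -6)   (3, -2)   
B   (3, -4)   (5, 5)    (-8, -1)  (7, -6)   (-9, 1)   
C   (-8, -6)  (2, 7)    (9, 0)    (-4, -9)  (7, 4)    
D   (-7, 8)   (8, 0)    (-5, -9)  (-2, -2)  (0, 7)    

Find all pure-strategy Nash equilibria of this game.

There is no pure-strategy Nash equilibrium

Find each player's best response to every opponent strategy; NE are the intersections.
Player 1's best responses — vs A: B (payoff 3); vs B: D (payoff 8); vs C: C (payoff 9); vs D: B (payoff 7); vs E: C (payoff 7).
Player 2's best responses — vs A: A (payoff 6); vs B: B (payoff 5); vs C: B (payoff 7); vs D: A (payoff 8).
No cell has both players best-responding. For instance, Player 1's best reply to C is C, but against C Player 2 prefers B over C.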